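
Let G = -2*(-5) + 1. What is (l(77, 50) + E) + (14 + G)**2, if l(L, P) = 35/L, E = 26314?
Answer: 296334/11 ≈ 26939.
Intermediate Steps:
G = 11 (G = 10 + 1 = 11)
(l(77, 50) + E) + (14 + G)**2 = (35/77 + 26314) + (14 + 11)**2 = (35*(1/77) + 26314) + 25**2 = (5/11 + 26314) + 625 = 289459/11 + 625 = 296334/11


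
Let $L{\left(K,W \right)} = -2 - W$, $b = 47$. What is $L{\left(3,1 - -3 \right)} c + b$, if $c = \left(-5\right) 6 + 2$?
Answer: $215$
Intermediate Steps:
$c = -28$ ($c = -30 + 2 = -28$)
$L{\left(3,1 - -3 \right)} c + b = \left(-2 - \left(1 - -3\right)\right) \left(-28\right) + 47 = \left(-2 - \left(1 + 3\right)\right) \left(-28\right) + 47 = \left(-2 - 4\right) \left(-28\right) + 47 = \left(-6\right) \left(-28\right) + 47 = 168 + 47 = 215$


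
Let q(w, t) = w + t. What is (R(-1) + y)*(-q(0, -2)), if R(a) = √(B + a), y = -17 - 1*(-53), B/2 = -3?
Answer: 72 + 2*I*√7 ≈ 72.0 + 5.2915*I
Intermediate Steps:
B = -6 (B = 2*(-3) = -6)
q(w, t) = t + w
y = 36 (y = -17 + 53 = 36)
R(a) = √(-6 + a)
(R(-1) + y)*(-q(0, -2)) = (√(-6 - 1) + 36)*(-(-2 + 0)) = (√(-7) + 36)*(-1*(-2)) = (I*√7 + 36)*2 = (36 + I*√7)*2 = 72 + 2*I*√7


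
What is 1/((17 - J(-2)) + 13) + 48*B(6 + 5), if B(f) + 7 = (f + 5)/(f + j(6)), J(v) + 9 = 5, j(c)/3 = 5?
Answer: -135443/442 ≈ -306.43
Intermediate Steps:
j(c) = 15 (j(c) = 3*5 = 15)
J(v) = -4 (J(v) = -9 + 5 = -4)
B(f) = -7 + (5 + f)/(15 + f) (B(f) = -7 + (f + 5)/(f + 15) = -7 + (5 + f)/(15 + f))
1/((17 - J(-2)) + 13) + 48*B(6 + 5) = 1/((17 - 1*(-4)) + 13) + 48*(2*(-50 - 3*(6 + 5))/(15 + (6 + 5))) = 1/((17 + 4) + 13) + 48*(2*(-50 - 3*11)/(15 + 11)) = 1/(21 + 13) + 48*(2*(-50 - 33)/26) = 1/34 + 48*(2*(1/26)*(-83)) = 1/34 + 48*(-83/13) = 1/34 - 3984/13 = -135443/442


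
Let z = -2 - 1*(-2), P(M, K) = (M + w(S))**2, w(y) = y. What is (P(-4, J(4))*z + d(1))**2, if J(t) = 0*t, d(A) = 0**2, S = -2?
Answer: 0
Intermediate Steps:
d(A) = 0
J(t) = 0
P(M, K) = (-2 + M)**2 (P(M, K) = (M - 2)**2 = (-2 + M)**2)
z = 0 (z = -2 + 2 = 0)
(P(-4, J(4))*z + d(1))**2 = ((-2 - 4)**2*0 + 0)**2 = ((-6)**2*0 + 0)**2 = (36*0 + 0)**2 = (0 + 0)**2 = 0**2 = 0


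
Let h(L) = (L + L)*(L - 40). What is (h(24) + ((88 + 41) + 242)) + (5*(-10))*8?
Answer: -797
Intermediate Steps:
h(L) = 2*L*(-40 + L) (h(L) = (2*L)*(-40 + L) = 2*L*(-40 + L))
(h(24) + ((88 + 41) + 242)) + (5*(-10))*8 = (2*24*(-40 + 24) + ((88 + 41) + 242)) + (5*(-10))*8 = (2*24*(-16) + (129 + 242)) - 50*8 = (-768 + 371) - 400 = -397 - 400 = -797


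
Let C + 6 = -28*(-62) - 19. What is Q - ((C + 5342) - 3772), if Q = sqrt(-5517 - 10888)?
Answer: -3281 + I*sqrt(16405) ≈ -3281.0 + 128.08*I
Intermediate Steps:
C = 1711 (C = -6 + (-28*(-62) - 19) = -6 + (1736 - 19) = -6 + 1717 = 1711)
Q = I*sqrt(16405) (Q = sqrt(-16405) = I*sqrt(16405) ≈ 128.08*I)
Q - ((C + 5342) - 3772) = I*sqrt(16405) - ((1711 + 5342) - 3772) = I*sqrt(16405) - (7053 - 3772) = I*sqrt(16405) - 1*3281 = I*sqrt(16405) - 3281 = -3281 + I*sqrt(16405)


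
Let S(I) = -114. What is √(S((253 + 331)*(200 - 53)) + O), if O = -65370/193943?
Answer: 2*I*√1075165300074/193943 ≈ 10.693*I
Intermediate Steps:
O = -65370/193943 (O = -65370*1/193943 = -65370/193943 ≈ -0.33706)
√(S((253 + 331)*(200 - 53)) + O) = √(-114 - 65370/193943) = √(-22174872/193943) = 2*I*√1075165300074/193943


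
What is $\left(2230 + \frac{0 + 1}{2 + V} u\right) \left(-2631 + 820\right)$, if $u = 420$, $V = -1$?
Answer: $-4799150$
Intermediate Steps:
$\left(2230 + \frac{0 + 1}{2 + V} u\right) \left(-2631 + 820\right) = \left(2230 + \frac{0 + 1}{2 - 1} \cdot 420\right) \left(-2631 + 820\right) = \left(2230 + 1 \cdot 1^{-1} \cdot 420\right) \left(-1811\right) = \left(2230 + 1 \cdot 1 \cdot 420\right) \left(-1811\right) = \left(2230 + 1 \cdot 420\right) \left(-1811\right) = \left(2230 + 420\right) \left(-1811\right) = 2650 \left(-1811\right) = -4799150$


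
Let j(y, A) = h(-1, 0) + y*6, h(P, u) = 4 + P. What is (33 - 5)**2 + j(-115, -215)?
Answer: 97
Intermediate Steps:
j(y, A) = 3 + 6*y (j(y, A) = (4 - 1) + y*6 = 3 + 6*y)
(33 - 5)**2 + j(-115, -215) = (33 - 5)**2 + (3 + 6*(-115)) = 28**2 + (3 - 690) = 784 - 687 = 97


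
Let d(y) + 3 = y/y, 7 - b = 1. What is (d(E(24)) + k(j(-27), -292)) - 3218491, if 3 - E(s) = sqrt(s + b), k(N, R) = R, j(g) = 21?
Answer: -3218785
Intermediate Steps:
b = 6 (b = 7 - 1*1 = 7 - 1 = 6)
E(s) = 3 - sqrt(6 + s) (E(s) = 3 - sqrt(s + 6) = 3 - sqrt(6 + s))
d(y) = -2 (d(y) = -3 + y/y = -3 + 1 = -2)
(d(E(24)) + k(j(-27), -292)) - 3218491 = (-2 - 292) - 3218491 = -294 - 3218491 = -3218785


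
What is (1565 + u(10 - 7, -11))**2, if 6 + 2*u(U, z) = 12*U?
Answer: 2496400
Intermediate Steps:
u(U, z) = -3 + 6*U (u(U, z) = -3 + (12*U)/2 = -3 + 6*U)
(1565 + u(10 - 7, -11))**2 = (1565 + (-3 + 6*(10 - 7)))**2 = (1565 + (-3 + 6*3))**2 = (1565 + (-3 + 18))**2 = (1565 + 15)**2 = 1580**2 = 2496400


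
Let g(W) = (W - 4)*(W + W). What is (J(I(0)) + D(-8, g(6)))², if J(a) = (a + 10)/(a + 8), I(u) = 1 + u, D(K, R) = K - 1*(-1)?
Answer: 2704/81 ≈ 33.383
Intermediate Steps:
g(W) = 2*W*(-4 + W) (g(W) = (-4 + W)*(2*W) = 2*W*(-4 + W))
D(K, R) = 1 + K (D(K, R) = K + 1 = 1 + K)
J(a) = (10 + a)/(8 + a)
(J(I(0)) + D(-8, g(6)))² = ((10 + (1 + 0))/(8 + (1 + 0)) + (1 - 8))² = ((10 + 1)/(8 + 1) - 7)² = (11/9 - 7)² = (-52/9)² = 2704/81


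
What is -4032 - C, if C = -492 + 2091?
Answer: -5631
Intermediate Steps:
C = 1599
-4032 - C = -4032 - 1*1599 = -4032 - 1599 = -5631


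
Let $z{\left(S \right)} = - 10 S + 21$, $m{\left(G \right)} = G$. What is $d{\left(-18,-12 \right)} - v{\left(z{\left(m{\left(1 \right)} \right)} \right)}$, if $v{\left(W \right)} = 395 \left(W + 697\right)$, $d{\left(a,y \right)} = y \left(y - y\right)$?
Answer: $-279660$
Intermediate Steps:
$z{\left(S \right)} = 21 - 10 S$
$d{\left(a,y \right)} = 0$ ($d{\left(a,y \right)} = y 0 = 0$)
$v{\left(W \right)} = 275315 + 395 W$ ($v{\left(W \right)} = 395 \left(697 + W\right) = 275315 + 395 W$)
$d{\left(-18,-12 \right)} - v{\left(z{\left(m{\left(1 \right)} \right)} \right)} = 0 - \left(275315 + 395 \left(21 - 10\right)\right) = 0 - \left(275315 + 395 \cdot 11\right) = 0 - \left(275315 + 4345\right) = 0 - 279660 = -279660$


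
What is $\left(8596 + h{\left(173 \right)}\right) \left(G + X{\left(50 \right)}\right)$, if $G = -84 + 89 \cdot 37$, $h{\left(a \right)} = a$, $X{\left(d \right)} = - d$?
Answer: $27701271$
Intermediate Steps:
$G = 3209$ ($G = -84 + 3293 = 3209$)
$\left(8596 + h{\left(173 \right)}\right) \left(G + X{\left(50 \right)}\right) = \left(8596 + 173\right) \left(3209 - 50\right) = 8769 \left(3209 - 50\right) = 8769 \cdot 3159 = 27701271$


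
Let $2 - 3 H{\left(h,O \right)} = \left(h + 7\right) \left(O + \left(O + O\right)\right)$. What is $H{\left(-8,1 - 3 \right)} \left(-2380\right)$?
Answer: $\frac{9520}{3} \approx 3173.3$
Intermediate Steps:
$H{\left(h,O \right)} = \frac{2}{3} - O \left(7 + h\right)$ ($H{\left(h,O \right)} = \frac{2}{3} - \frac{\left(h + 7\right) \left(O + \left(O + O\right)\right)}{3} = \frac{2}{3} - \frac{\left(7 + h\right) \left(O + 2 O\right)}{3} = \frac{2}{3} - \frac{\left(7 + h\right) 3 O}{3} = \frac{2}{3} - \frac{3 O \left(7 + h\right)}{3} = \frac{2}{3} - O \left(7 + h\right)$)
$H{\left(-8,1 - 3 \right)} \left(-2380\right) = \left(\frac{2}{3} - 7 \left(1 - 3\right) - \left(1 - 3\right) \left(-8\right)\right) \left(-2380\right) = \left(\frac{2}{3} - -14 - \left(-2\right) \left(-8\right)\right) \left(-2380\right) = \left(\frac{2}{3} + 14 - 16\right) \left(-2380\right) = \left(- \frac{4}{3}\right) \left(-2380\right) = \frac{9520}{3}$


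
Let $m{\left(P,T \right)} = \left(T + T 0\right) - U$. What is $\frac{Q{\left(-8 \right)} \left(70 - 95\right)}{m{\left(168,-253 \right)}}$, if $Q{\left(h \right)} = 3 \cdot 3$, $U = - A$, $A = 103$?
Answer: $\frac{3}{2} \approx 1.5$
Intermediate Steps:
$U = -103$ ($U = \left(-1\right) 103 = -103$)
$Q{\left(h \right)} = 9$
$m{\left(P,T \right)} = 103 + T$ ($m{\left(P,T \right)} = \left(T + T 0\right) - -103 = \left(T + 0\right) + 103 = T + 103 = 103 + T$)
$\frac{Q{\left(-8 \right)} \left(70 - 95\right)}{m{\left(168,-253 \right)}} = \frac{9 \left(70 - 95\right)}{103 - 253} = \frac{9 \left(-25\right)}{-150} = \left(-225\right) \left(- \frac{1}{150}\right) = \frac{3}{2}$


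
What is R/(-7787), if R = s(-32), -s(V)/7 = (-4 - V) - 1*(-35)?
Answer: 441/7787 ≈ 0.056633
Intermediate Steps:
s(V) = -217 + 7*V (s(V) = -7*((-4 - V) - 1*(-35)) = -7*((-4 - V) + 35) = -7*(31 - V) = -217 + 7*V)
R = -441 (R = -217 + 7*(-32) = -217 - 224 = -441)
R/(-7787) = -441/(-7787) = -441*(-1/7787) = 441/7787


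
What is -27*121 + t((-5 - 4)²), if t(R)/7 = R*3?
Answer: -1566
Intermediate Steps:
t(R) = 21*R (t(R) = 7*(R*3) = 7*(3*R) = 21*R)
-27*121 + t((-5 - 4)²) = -27*121 + 21*(-5 - 4)² = -3267 + 21*(-9)² = -3267 + 21*81 = -3267 + 1701 = -1566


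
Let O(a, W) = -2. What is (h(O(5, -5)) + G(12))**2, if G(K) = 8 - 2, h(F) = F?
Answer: 16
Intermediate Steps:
G(K) = 6
(h(O(5, -5)) + G(12))**2 = (-2 + 6)**2 = 4**2 = 16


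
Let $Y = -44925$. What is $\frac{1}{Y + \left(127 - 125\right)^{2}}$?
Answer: $- \frac{1}{44921} \approx -2.2261 \cdot 10^{-5}$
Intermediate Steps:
$\frac{1}{Y + \left(127 - 125\right)^{2}} = \frac{1}{-44925 + \left(127 - 125\right)^{2}} = \frac{1}{-44925 + 2^{2}} = \frac{1}{-44925 + 4} = \frac{1}{-44921} = - \frac{1}{44921}$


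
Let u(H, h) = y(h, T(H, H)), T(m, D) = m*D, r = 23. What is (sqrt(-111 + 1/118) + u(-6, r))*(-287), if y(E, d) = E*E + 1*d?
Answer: -162155 - 287*I*sqrt(1545446)/118 ≈ -1.6216e+5 - 3023.6*I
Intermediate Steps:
T(m, D) = D*m
y(E, d) = d + E**2 (y(E, d) = E**2 + d = d + E**2)
u(H, h) = H**2 + h**2 (u(H, h) = H*H + h**2 = H**2 + h**2)
(sqrt(-111 + 1/118) + u(-6, r))*(-287) = (sqrt(-111 + 1/118) + ((-6)**2 + 23**2))*(-287) = (sqrt(-111 + 1/118) + (36 + 529))*(-287) = (sqrt(-13097/118) + 565)*(-287) = (I*sqrt(1545446)/118 + 565)*(-287) = (565 + I*sqrt(1545446)/118)*(-287) = -162155 - 287*I*sqrt(1545446)/118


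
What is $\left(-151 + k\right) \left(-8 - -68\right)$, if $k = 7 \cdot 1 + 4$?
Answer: $-8400$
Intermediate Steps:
$k = 11$ ($k = 7 + 4 = 11$)
$\left(-151 + k\right) \left(-8 - -68\right) = \left(-151 + 11\right) \left(-8 - -68\right) = - 140 \left(-8 + 68\right) = \left(-140\right) 60 = -8400$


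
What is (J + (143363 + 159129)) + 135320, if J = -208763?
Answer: 229049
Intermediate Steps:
(J + (143363 + 159129)) + 135320 = (-208763 + (143363 + 159129)) + 135320 = (-208763 + 302492) + 135320 = 93729 + 135320 = 229049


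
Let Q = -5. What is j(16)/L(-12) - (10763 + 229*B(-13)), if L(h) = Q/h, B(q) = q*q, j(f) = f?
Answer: -247128/5 ≈ -49426.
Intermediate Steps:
B(q) = q²
L(h) = -5/h
j(16)/L(-12) - (10763 + 229*B(-13)) = 16/((-5/(-12))) - 229/(1/(47 + (-13)²)) = 16/((-5*(-1/12))) - 229/(1/(47 + 169)) = 16/(5/12) - 229/(1/216) = 16*(12/5) - 229/1/216 = 192/5 - 229*216 = 192/5 - 49464 = -247128/5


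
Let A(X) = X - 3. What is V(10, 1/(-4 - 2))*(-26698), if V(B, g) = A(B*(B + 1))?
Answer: -2856686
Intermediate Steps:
A(X) = -3 + X
V(B, g) = -3 + B*(1 + B) (V(B, g) = -3 + B*(B + 1) = -3 + B*(1 + B))
V(10, 1/(-4 - 2))*(-26698) = (-3 + 10*(1 + 10))*(-26698) = (-3 + 10*11)*(-26698) = (-3 + 110)*(-26698) = 107*(-26698) = -2856686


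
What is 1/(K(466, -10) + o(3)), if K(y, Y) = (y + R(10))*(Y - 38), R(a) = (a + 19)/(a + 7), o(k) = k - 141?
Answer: -17/383994 ≈ -4.4272e-5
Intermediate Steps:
o(k) = -141 + k
R(a) = (19 + a)/(7 + a)
K(y, Y) = (-38 + Y)*(29/17 + y) (K(y, Y) = (y + (19 + 10)/(7 + 10))*(Y - 38) = (y + 29/17)*(-38 + Y) = (29/17 + y)*(-38 + Y) = (-38 + Y)*(29/17 + y))
1/(K(466, -10) + o(3)) = 1/((-1102/17 - 38*466 + (29/17)*(-10) - 10*466) + (-141 + 3)) = 1/((-1102/17 - 17708 - 290/17 - 4660) - 138) = 1/(-381648/17 - 138) = 1/(-383994/17) = -17/383994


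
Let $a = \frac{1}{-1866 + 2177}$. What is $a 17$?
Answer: $\frac{17}{311} \approx 0.054662$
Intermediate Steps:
$a = \frac{1}{311} \approx 0.0032154$
$a 17 = \frac{1}{311} \cdot 17 = \frac{17}{311}$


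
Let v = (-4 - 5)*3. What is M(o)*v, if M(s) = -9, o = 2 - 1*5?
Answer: 243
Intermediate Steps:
o = -3 (o = 2 - 5 = -3)
v = -27 (v = -9*3 = -27)
M(o)*v = -9*(-27) = 243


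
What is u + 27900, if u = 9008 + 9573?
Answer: 46481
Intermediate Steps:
u = 18581
u + 27900 = 18581 + 27900 = 46481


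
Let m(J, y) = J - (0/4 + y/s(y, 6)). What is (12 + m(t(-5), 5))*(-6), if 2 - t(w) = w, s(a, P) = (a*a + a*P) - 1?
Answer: -1021/9 ≈ -113.44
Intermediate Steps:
s(a, P) = -1 + a**2 + P*a (s(a, P) = (a**2 + P*a) - 1 = -1 + a**2 + P*a)
t(w) = 2 - w
m(J, y) = J - y/(-1 + y**2 + 6*y) (m(J, y) = J - (0/4 + y/(-1 + y**2 + 6*y)) = J - (0*(1/4) + y/(-1 + y**2 + 6*y)) = J - (0 + y/(-1 + y**2 + 6*y)) = J - y/(-1 + y**2 + 6*y))
(12 + m(t(-5), 5))*(-6) = (12 + ((2 - 1*(-5)) - 1*5/(-1 + 5**2 + 6*5)))*(-6) = (12 + ((2 + 5) - 1*5/(-1 + 25 + 30)))*(-6) = (12 + (7 - 1*5/54))*(-6) = (12 + (7 - 1*5*1/54))*(-6) = (12 + (7 - 5/54))*(-6) = (12 + 373/54)*(-6) = (1021/54)*(-6) = -1021/9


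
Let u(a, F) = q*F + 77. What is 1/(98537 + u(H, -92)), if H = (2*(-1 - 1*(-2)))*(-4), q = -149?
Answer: 1/112322 ≈ 8.9030e-6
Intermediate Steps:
H = -8 (H = (2*(-1 + 2))*(-4) = (2*1)*(-4) = 2*(-4) = -8)
u(a, F) = 77 - 149*F (u(a, F) = -149*F + 77 = 77 - 149*F)
1/(98537 + u(H, -92)) = 1/(98537 + (77 - 149*(-92))) = 1/(98537 + (77 + 13708)) = 1/(98537 + 13785) = 1/112322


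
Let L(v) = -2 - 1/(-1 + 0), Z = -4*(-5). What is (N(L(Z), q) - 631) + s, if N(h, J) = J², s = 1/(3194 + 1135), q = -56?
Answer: 10844146/4329 ≈ 2505.0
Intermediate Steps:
Z = 20
s = 1/4329 ≈ 0.00023100
L(v) = -1 (L(v) = -2 - 1/(-1) = -2 - 1*(-1) = -2 + 1 = -1)
(N(L(Z), q) - 631) + s = ((-56)² - 631) + 1/4329 = (3136 - 631) + 1/4329 = 2505 + 1/4329 = 10844146/4329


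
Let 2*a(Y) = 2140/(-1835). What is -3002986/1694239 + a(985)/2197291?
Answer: -2421625681276988/1366244151103483 ≈ -1.7725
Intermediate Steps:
a(Y) = -214/367 (a(Y) = (2140/(-1835))/2 = (2140*(-1/1835))/2 = (½)*(-428/367) = -214/367)
-3002986/1694239 + a(985)/2197291 = -3002986/1694239 - 214/367/2197291 = -3002986*1/1694239 - 214/367*1/2197291 = -3002986/1694239 - 214/806405797 = -2421625681276988/1366244151103483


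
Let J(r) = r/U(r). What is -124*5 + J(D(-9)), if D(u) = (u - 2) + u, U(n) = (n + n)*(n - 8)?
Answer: -34721/56 ≈ -620.02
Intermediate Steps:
U(n) = 2*n*(-8 + n) (U(n) = (2*n)*(-8 + n) = 2*n*(-8 + n))
D(u) = -2 + 2*u (D(u) = (-2 + u) + u = -2 + 2*u)
J(r) = 1/(2*(-8 + r)) (J(r) = r/((2*r*(-8 + r))) = r*(1/(2*r*(-8 + r))) = 1/(2*(-8 + r)))
-124*5 + J(D(-9)) = -124*5 + 1/(2*(-8 + (-2 + 2*(-9)))) = -62*10 + 1/(2*(-8 + (-2 - 18))) = -620 + 1/(2*(-8 - 20)) = -620 + (1/2)/(-28) = -620 + (1/2)*(-1/28) = -620 - 1/56 = -34721/56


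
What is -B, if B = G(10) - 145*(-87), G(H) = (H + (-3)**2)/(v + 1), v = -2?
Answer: -12596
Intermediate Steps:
G(H) = -9 - H (G(H) = (H + (-3)**2)/(-2 + 1) = (H + 9)/(-1) = (9 + H)*(-1) = -9 - H)
B = 12596 (B = (-9 - 1*10) - 145*(-87) = (-9 - 10) + 12615 = -19 + 12615 = 12596)
-B = -1*12596 = -12596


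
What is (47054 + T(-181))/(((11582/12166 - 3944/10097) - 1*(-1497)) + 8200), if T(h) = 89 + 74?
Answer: 2900070548067/595624714922 ≈ 4.8690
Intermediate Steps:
T(h) = 163
(47054 + T(-181))/(((11582/12166 - 3944/10097) - 1*(-1497)) + 8200) = (47054 + 163)/(((11582/12166 - 3944/10097) - 1*(-1497)) + 8200) = 47217/(((11582*(1/12166) - 3944*1/10097) + 1497) + 8200) = 47217/(((5791/6083 - 3944/10097) + 1497) + 8200) = 47217/((34480375/61420051 + 1497) + 8200) = 47217/(91980296722/61420051 + 8200) = 47217/(595624714922/61420051) = 47217*(61420051/595624714922) = 2900070548067/595624714922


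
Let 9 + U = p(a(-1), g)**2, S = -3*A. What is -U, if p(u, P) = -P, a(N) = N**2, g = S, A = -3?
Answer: -72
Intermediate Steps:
S = 9 (S = -3*(-3) = 9)
g = 9
U = 72 (U = -9 + (-1*9)**2 = -9 + (-9)**2 = -9 + 81 = 72)
-U = -1*72 = -72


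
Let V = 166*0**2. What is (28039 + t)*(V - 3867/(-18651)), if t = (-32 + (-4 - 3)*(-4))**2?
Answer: 36162895/6217 ≈ 5816.8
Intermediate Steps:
V = 0 (V = 166*0 = 0)
t = 16 (t = (-32 - 7*(-4))**2 = (-32 + 28)**2 = (-4)**2 = 16)
(28039 + t)*(V - 3867/(-18651)) = (28039 + 16)*(0 - 3867/(-18651)) = 28055*(0 - 3867*(-1/18651)) = 28055*(0 + 1289/6217) = 28055*(1289/6217) = 36162895/6217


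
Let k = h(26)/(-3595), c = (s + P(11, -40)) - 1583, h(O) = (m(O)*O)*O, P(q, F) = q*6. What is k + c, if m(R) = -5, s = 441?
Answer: -772968/719 ≈ -1075.1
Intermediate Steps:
P(q, F) = 6*q
h(O) = -5*O² (h(O) = (-5*O)*O = -5*O²)
c = -1076 (c = (441 + 6*11) - 1583 = (441 + 66) - 1583 = 507 - 1583 = -1076)
k = 676/719 (k = -5*26²/(-3595) = -5*676*(-1/3595) = -3380*(-1/3595) = 676/719 ≈ 0.94020)
k + c = 676/719 - 1076 = -772968/719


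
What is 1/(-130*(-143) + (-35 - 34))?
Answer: 1/18521 ≈ 5.3993e-5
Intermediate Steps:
1/(-130*(-143) + (-35 - 34)) = 1/(18590 - 69) = 1/18521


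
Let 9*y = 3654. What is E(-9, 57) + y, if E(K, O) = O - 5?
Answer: 458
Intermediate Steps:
y = 406 (y = (1/9)*3654 = 406)
E(K, O) = -5 + O
E(-9, 57) + y = (-5 + 57) + 406 = 52 + 406 = 458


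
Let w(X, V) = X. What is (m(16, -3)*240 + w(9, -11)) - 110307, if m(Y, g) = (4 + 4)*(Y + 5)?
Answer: -69978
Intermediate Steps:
m(Y, g) = 40 + 8*Y (m(Y, g) = 8*(5 + Y) = 40 + 8*Y)
(m(16, -3)*240 + w(9, -11)) - 110307 = ((40 + 8*16)*240 + 9) - 110307 = ((40 + 128)*240 + 9) - 110307 = (168*240 + 9) - 110307 = (40320 + 9) - 110307 = 40329 - 110307 = -69978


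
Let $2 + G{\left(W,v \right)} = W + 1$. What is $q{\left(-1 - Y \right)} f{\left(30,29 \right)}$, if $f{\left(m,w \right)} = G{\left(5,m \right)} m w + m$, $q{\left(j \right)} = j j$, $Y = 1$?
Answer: $14040$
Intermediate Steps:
$G{\left(W,v \right)} = -1 + W$ ($G{\left(W,v \right)} = -2 + \left(W + 1\right) = -2 + \left(1 + W\right) = -1 + W$)
$q{\left(j \right)} = j^{2}$
$f{\left(m,w \right)} = m + 4 m w$ ($f{\left(m,w \right)} = \left(-1 + 5\right) m w + m = 4 m w + m = m + 4 m w$)
$q{\left(-1 - Y \right)} f{\left(30,29 \right)} = \left(-1 - 1\right)^{2} \cdot 30 \left(1 + 4 \cdot 29\right) = \left(-1 - 1\right)^{2} \cdot 30 \left(1 + 116\right) = \left(-2\right)^{2} \cdot 30 \cdot 117 = 4 \cdot 3510 = 14040$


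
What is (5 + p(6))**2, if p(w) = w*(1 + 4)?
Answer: 1225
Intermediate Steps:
p(w) = 5*w (p(w) = w*5 = 5*w)
(5 + p(6))**2 = (5 + 5*6)**2 = (5 + 30)**2 = 35**2 = 1225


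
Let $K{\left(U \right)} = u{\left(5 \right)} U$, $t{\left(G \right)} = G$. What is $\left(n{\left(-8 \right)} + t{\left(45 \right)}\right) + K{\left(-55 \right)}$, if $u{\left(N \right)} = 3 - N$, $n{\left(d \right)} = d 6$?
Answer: $107$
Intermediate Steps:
$n{\left(d \right)} = 6 d$
$K{\left(U \right)} = - 2 U$ ($K{\left(U \right)} = \left(3 - 5\right) U = - 2 U$)
$\left(n{\left(-8 \right)} + t{\left(45 \right)}\right) + K{\left(-55 \right)} = \left(6 \left(-8\right) + 45\right) - -110 = \left(-48 + 45\right) + 110 = -3 + 110 = 107$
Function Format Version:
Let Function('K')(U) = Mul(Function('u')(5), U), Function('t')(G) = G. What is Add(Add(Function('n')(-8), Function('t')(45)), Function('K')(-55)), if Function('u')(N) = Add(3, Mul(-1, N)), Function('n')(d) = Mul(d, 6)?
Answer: 107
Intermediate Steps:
Function('n')(d) = Mul(6, d)
Function('K')(U) = Mul(-2, U) (Function('K')(U) = Mul(Add(3, Mul(-1, 5)), U) = Mul(Add(3, -5), U) = Mul(-2, U))
Add(Add(Function('n')(-8), Function('t')(45)), Function('K')(-55)) = Add(Add(Mul(6, -8), 45), Mul(-2, -55)) = Add(Add(-48, 45), 110) = Add(-3, 110) = 107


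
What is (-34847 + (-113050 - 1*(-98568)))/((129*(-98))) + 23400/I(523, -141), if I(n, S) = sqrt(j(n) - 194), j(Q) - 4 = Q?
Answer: 2349/602 + 7800*sqrt(37)/37 ≈ 1286.2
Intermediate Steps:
j(Q) = 4 + Q
I(n, S) = sqrt(-190 + n) (I(n, S) = sqrt((4 + n) - 194) = sqrt(-190 + n))
(-34847 + (-113050 - 1*(-98568)))/((129*(-98))) + 23400/I(523, -141) = (-34847 + (-113050 - 1*(-98568)))/((129*(-98))) + 23400/(sqrt(-190 + 523)) = (-34847 + (-113050 + 98568))/(-12642) + 23400/(sqrt(333)) = (-34847 - 14482)*(-1/12642) + 23400/((3*sqrt(37))) = -49329*(-1/12642) + 23400*(sqrt(37)/111) = 2349/602 + 7800*sqrt(37)/37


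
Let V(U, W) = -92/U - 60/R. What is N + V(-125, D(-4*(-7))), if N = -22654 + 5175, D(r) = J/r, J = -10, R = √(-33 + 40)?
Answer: -2184783/125 - 60*√7/7 ≈ -17501.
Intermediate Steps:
R = √7 ≈ 2.6458
D(r) = -10/r
N = -17479
V(U, W) = -92/U - 60*√7/7
N + V(-125, D(-4*(-7))) = -17479 + (-92/(-125) - 60*√7/7) = -17479 + (-92*(-1/125) - 60*√7/7) = -17479 + (92/125 - 60*√7/7) = -2184783/125 - 60*√7/7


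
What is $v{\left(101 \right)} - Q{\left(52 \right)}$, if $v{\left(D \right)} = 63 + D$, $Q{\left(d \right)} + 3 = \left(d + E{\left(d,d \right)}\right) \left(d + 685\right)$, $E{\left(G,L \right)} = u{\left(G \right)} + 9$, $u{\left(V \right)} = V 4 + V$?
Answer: $-236410$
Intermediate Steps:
$u{\left(V \right)} = 5 V$ ($u{\left(V \right)} = 4 V + V = 5 V$)
$E{\left(G,L \right)} = 9 + 5 G$ ($E{\left(G,L \right)} = 5 G + 9 = 9 + 5 G$)
$Q{\left(d \right)} = -3 + \left(9 + 6 d\right) \left(685 + d\right)$ ($Q{\left(d \right)} = -3 + \left(d + \left(9 + 5 d\right)\right) \left(d + 685\right) = -3 + \left(9 + 6 d\right) \left(685 + d\right)$)
$v{\left(101 \right)} - Q{\left(52 \right)} = \left(63 + 101\right) - \left(6162 + 6 \cdot 52^{2} + 4119 \cdot 52\right) = 164 - \left(6162 + 6 \cdot 2704 + 214188\right) = 164 - \left(6162 + 16224 + 214188\right) = 164 - 236574 = -236410$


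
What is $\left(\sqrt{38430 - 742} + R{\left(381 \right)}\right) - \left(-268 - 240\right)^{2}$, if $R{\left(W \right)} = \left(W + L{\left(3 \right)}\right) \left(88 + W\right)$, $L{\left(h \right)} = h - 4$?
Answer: $-79844 + 2 \sqrt{9422} \approx -79650.0$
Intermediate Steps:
$L{\left(h \right)} = -4 + h$
$R{\left(W \right)} = \left(-1 + W\right) \left(88 + W\right)$ ($R{\left(W \right)} = \left(W + \left(-4 + 3\right)\right) \left(88 + W\right) = \left(W - 1\right) \left(88 + W\right) = \left(-1 + W\right) \left(88 + W\right)$)
$\left(\sqrt{38430 - 742} + R{\left(381 \right)}\right) - \left(-268 - 240\right)^{2} = \left(\sqrt{38430 - 742} + \left(-88 + 381^{2} + 87 \cdot 381\right)\right) - \left(-268 - 240\right)^{2} = \left(\sqrt{37688} + \left(-88 + 145161 + 33147\right)\right) - \left(-508\right)^{2} = \left(2 \sqrt{9422} + 178220\right) - 258064 = \left(178220 + 2 \sqrt{9422}\right) - 258064 = -79844 + 2 \sqrt{9422}$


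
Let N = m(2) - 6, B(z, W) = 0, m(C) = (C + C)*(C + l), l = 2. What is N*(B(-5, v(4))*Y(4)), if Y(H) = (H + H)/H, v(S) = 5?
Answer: 0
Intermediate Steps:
Y(H) = 2 (Y(H) = (2*H)/H = 2)
m(C) = 2*C*(2 + C) (m(C) = (C + C)*(C + 2) = (2*C)*(2 + C) = 2*C*(2 + C))
N = 10 (N = 2*2*(2 + 2) - 6 = 2*2*4 - 6 = 16 - 6 = 10)
N*(B(-5, v(4))*Y(4)) = 10*(0*2) = 10*0 = 0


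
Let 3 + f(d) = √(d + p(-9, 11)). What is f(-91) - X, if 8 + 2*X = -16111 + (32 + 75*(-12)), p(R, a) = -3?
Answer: 16981/2 + I*√94 ≈ 8490.5 + 9.6954*I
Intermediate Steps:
f(d) = -3 + √(-3 + d) (f(d) = -3 + √(d - 3) = -3 + √(-3 + d))
X = -16987/2 (X = -4 + (-16111 + (32 + 75*(-12)))/2 = -4 + (-16111 + (32 - 900))/2 = -4 + (-16111 - 868)/2 = -4 + (½)*(-16979) = -4 - 16979/2 = -16987/2 ≈ -8493.5)
f(-91) - X = (-3 + √(-3 - 91)) - 1*(-16987/2) = (-3 + √(-94)) + 16987/2 = (-3 + I*√94) + 16987/2 = 16981/2 + I*√94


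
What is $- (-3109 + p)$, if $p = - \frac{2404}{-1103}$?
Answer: $\frac{3426823}{1103} \approx 3106.8$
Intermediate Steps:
$p = \frac{2404}{1103}$ ($p = \left(-2404\right) \left(- \frac{1}{1103}\right) = \frac{2404}{1103} \approx 2.1795$)
$- (-3109 + p) = - (-3109 + \frac{2404}{1103}) = \left(-1\right) \left(- \frac{3426823}{1103}\right) = \frac{3426823}{1103}$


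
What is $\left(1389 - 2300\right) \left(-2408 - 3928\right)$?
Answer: $5772096$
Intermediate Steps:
$\left(1389 - 2300\right) \left(-2408 - 3928\right) = \left(-911\right) \left(-6336\right) = 5772096$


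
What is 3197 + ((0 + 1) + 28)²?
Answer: 4038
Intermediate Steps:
3197 + ((0 + 1) + 28)² = 3197 + (1 + 28)² = 3197 + 29² = 3197 + 841 = 4038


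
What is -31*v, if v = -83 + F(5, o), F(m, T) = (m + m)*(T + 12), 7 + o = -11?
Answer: 4433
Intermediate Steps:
o = -18 (o = -7 - 11 = -18)
F(m, T) = 2*m*(12 + T) (F(m, T) = (2*m)*(12 + T) = 2*m*(12 + T))
v = -143 (v = -83 + 2*5*(12 - 18) = -83 + 2*5*(-6) = -83 - 60 = -143)
-31*v = -31*(-143) = 4433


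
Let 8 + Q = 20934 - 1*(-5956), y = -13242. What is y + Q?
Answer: 13640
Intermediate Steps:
Q = 26882 (Q = -8 + (20934 - 1*(-5956)) = -8 + (20934 + 5956) = -8 + 26890 = 26882)
y + Q = -13242 + 26882 = 13640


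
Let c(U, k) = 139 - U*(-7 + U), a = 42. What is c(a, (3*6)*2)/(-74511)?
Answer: 1331/74511 ≈ 0.017863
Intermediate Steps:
c(U, k) = 139 - U*(-7 + U)
c(a, (3*6)*2)/(-74511) = (139 - 1*42² + 7*42)/(-74511) = (139 - 1*1764 + 294)*(-1/74511) = (139 - 1764 + 294)*(-1/74511) = -1331*(-1/74511) = 1331/74511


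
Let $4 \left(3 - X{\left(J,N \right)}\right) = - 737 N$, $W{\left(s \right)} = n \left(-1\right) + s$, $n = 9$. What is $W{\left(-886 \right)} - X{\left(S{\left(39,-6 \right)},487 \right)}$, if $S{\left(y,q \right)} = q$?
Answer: $- \frac{362511}{4} \approx -90628.0$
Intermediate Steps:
$W{\left(s \right)} = -9 + s$ ($W{\left(s \right)} = 9 \left(-1\right) + s = -9 + s$)
$X{\left(J,N \right)} = 3 + \frac{737 N}{4}$ ($X{\left(J,N \right)} = 3 - \frac{\left(-737\right) N}{4} = 3 + \frac{737 N}{4}$)
$W{\left(-886 \right)} - X{\left(S{\left(39,-6 \right)},487 \right)} = \left(-9 - 886\right) - \left(3 + \frac{737}{4} \cdot 487\right) = -895 - \left(3 + \frac{358919}{4}\right) = -895 - \frac{358931}{4} = - \frac{362511}{4}$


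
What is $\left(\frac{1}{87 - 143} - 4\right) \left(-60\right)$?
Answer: $\frac{3375}{14} \approx 241.07$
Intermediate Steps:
$\left(\frac{1}{87 - 143} - 4\right) \left(-60\right) = \left(\frac{1}{-56} - 4\right) \left(-60\right) = \left(- \frac{1}{56} - 4\right) \left(-60\right) = \left(- \frac{225}{56}\right) \left(-60\right) = \frac{3375}{14}$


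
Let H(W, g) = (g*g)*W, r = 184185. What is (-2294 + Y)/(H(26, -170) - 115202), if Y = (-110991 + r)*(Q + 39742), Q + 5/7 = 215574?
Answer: 65406406550/2226693 ≈ 29374.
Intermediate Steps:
Q = 1509013/7 (Q = -5/7 + 215574 = 1509013/7 ≈ 2.1557e+5)
H(W, g) = W*g**2 (H(W, g) = g**2*W = W*g**2)
Y = 130812829158/7 (Y = (-110991 + 184185)*(1509013/7 + 39742) = 73194*(1787207/7) = 130812829158/7 ≈ 1.8688e+10)
(-2294 + Y)/(H(26, -170) - 115202) = (-2294 + 130812829158/7)/(26*(-170)**2 - 115202) = 130812813100/(7*(26*28900 - 115202)) = 130812813100/(7*(751400 - 115202)) = (130812813100/7)/636198 = (130812813100/7)*(1/636198) = 65406406550/2226693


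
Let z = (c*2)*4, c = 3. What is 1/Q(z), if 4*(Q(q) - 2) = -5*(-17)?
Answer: 4/93 ≈ 0.043011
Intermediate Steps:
z = 24 (z = (3*2)*4 = 6*4 = 24)
Q(q) = 93/4 (Q(q) = 2 + (-5*(-17))/4 = 2 + (1/4)*85 = 2 + 85/4 = 93/4)
1/Q(z) = 1/(93/4) = 4/93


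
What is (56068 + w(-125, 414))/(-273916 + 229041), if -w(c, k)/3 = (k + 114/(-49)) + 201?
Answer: -2657269/2198875 ≈ -1.2085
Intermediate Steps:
w(c, k) = -29205/49 - 3*k (w(c, k) = -3*((k + 114/(-49)) + 201) = -3*((k + 114*(-1/49)) + 201) = -3*((k - 114/49) + 201) = -3*((-114/49 + k) + 201) = -3*(9735/49 + k) = -29205/49 - 3*k)
(56068 + w(-125, 414))/(-273916 + 229041) = (56068 + (-29205/49 - 3*414))/(-273916 + 229041) = (56068 + (-29205/49 - 1242))/(-44875) = (56068 - 90063/49)*(-1/44875) = (2657269/49)*(-1/44875) = -2657269/2198875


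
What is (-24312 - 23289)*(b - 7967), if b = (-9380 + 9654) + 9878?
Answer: -104008185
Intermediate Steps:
b = 10152 (b = 274 + 9878 = 10152)
(-24312 - 23289)*(b - 7967) = (-24312 - 23289)*(10152 - 7967) = -47601*2185 = -104008185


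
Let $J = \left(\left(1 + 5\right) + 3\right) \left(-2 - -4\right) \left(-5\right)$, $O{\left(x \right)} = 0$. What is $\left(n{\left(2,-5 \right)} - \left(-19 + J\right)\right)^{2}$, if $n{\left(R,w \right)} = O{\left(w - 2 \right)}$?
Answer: $11881$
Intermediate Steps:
$n{\left(R,w \right)} = 0$
$J = -90$ ($J = \left(6 + 3\right) \left(-2 + 4\right) \left(-5\right) = 9 \cdot 2 \left(-5\right) = 18 \left(-5\right) = -90$)
$\left(n{\left(2,-5 \right)} - \left(-19 + J\right)\right)^{2} = \left(0 + \left(19 - -90\right)\right)^{2} = \left(0 + \left(19 + 90\right)\right)^{2} = \left(0 + 109\right)^{2} = 109^{2} = 11881$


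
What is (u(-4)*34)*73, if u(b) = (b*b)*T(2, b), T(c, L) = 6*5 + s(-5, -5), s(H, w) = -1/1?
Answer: 1151648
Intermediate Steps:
s(H, w) = -1 (s(H, w) = -1*1 = -1)
T(c, L) = 29 (T(c, L) = 6*5 - 1 = 30 - 1 = 29)
u(b) = 29*b² (u(b) = (b*b)*29 = b²*29 = 29*b²)
(u(-4)*34)*73 = ((29*(-4)²)*34)*73 = ((29*16)*34)*73 = (464*34)*73 = 15776*73 = 1151648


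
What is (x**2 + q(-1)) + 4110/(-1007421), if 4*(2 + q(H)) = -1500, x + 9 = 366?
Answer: 42671665734/335807 ≈ 1.2707e+5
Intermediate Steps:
x = 357 (x = -9 + 366 = 357)
q(H) = -377 (q(H) = -2 + (1/4)*(-1500) = -2 - 375 = -377)
(x**2 + q(-1)) + 4110/(-1007421) = (357**2 - 377) + 4110/(-1007421) = (127449 - 377) + 4110*(-1/1007421) = 127072 - 1370/335807 = 42671665734/335807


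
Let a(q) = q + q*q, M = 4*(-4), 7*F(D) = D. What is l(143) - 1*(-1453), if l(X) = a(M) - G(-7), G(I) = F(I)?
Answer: 1694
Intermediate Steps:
F(D) = D/7
G(I) = I/7
M = -16
a(q) = q + q²
l(X) = 241 (l(X) = -16*(1 - 16) - (-7)/7 = -16*(-15) - 1*(-1) = 240 + 1 = 241)
l(143) - 1*(-1453) = 241 - 1*(-1453) = 241 + 1453 = 1694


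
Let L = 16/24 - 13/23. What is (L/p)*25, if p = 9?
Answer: 175/621 ≈ 0.28180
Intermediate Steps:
L = 7/69 (L = 16*(1/24) - 13*1/23 = 2/3 - 13/23 = 7/69 ≈ 0.10145)
(L/p)*25 = ((7/69)/9)*25 = ((7/69)*(1/9))*25 = (7/621)*25 = 175/621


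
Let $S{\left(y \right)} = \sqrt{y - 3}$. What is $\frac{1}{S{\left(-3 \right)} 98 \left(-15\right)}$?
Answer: $\frac{i \sqrt{6}}{8820} \approx 0.00027772 i$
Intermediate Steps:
$S{\left(y \right)} = \sqrt{-3 + y}$
$\frac{1}{S{\left(-3 \right)} 98 \left(-15\right)} = \frac{1}{\sqrt{-3 - 3} \cdot 98 \left(-15\right)} = \frac{1}{\sqrt{-6} \cdot 98 \left(-15\right)} = \frac{1}{i \sqrt{6} \cdot 98 \left(-15\right)} = \frac{1}{98 i \sqrt{6} \left(-15\right)} = \frac{1}{\left(-1470\right) i \sqrt{6}} = \frac{i \sqrt{6}}{8820}$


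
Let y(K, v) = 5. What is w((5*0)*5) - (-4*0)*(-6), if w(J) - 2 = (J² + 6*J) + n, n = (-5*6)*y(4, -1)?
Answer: -148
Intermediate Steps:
n = -150 (n = -5*6*5 = -30*5 = -150)
w(J) = -148 + J² + 6*J (w(J) = 2 + ((J² + 6*J) - 150) = 2 + (-150 + J² + 6*J) = -148 + J² + 6*J)
w((5*0)*5) - (-4*0)*(-6) = (-148 + ((5*0)*5)² + 6*((5*0)*5)) - (-4*0)*(-6) = (-148 + (0*5)² + 6*(0*5)) - 0*(-6) = (-148 + 0² + 6*0) - 1*0 = (-148 + 0 + 0) + 0 = -148 + 0 = -148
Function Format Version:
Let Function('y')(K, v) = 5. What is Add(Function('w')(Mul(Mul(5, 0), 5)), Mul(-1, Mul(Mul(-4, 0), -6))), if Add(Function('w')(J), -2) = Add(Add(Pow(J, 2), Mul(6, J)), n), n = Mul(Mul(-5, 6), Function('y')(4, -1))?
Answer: -148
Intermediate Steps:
n = -150 (n = Mul(Mul(-5, 6), 5) = Mul(-30, 5) = -150)
Function('w')(J) = Add(-148, Pow(J, 2), Mul(6, J)) (Function('w')(J) = Add(2, Add(Add(Pow(J, 2), Mul(6, J)), -150)) = Add(2, Add(-150, Pow(J, 2), Mul(6, J))) = Add(-148, Pow(J, 2), Mul(6, J)))
Add(Function('w')(Mul(Mul(5, 0), 5)), Mul(-1, Mul(Mul(-4, 0), -6))) = Add(Add(-148, Pow(Mul(Mul(5, 0), 5), 2), Mul(6, Mul(Mul(5, 0), 5))), Mul(-1, Mul(Mul(-4, 0), -6))) = Add(Add(-148, Pow(Mul(0, 5), 2), Mul(6, Mul(0, 5))), Mul(-1, Mul(0, -6))) = Add(Add(-148, Pow(0, 2), Mul(6, 0)), Mul(-1, 0)) = Add(Add(-148, 0, 0), 0) = Add(-148, 0) = -148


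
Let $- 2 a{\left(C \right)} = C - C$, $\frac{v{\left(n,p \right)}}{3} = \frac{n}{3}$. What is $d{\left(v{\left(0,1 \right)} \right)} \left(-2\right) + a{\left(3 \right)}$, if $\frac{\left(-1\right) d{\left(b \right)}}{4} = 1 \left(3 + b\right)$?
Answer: $24$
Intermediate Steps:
$v{\left(n,p \right)} = n$ ($v{\left(n,p \right)} = 3 \frac{n}{3} = n$)
$a{\left(C \right)} = 0$ ($a{\left(C \right)} = - \frac{C - C}{2} = \left(- \frac{1}{2}\right) 0 = 0$)
$d{\left(b \right)} = -12 - 4 b$ ($d{\left(b \right)} = - 4 \cdot 1 \left(3 + b\right) = - 4 \left(3 + b\right) = -12 - 4 b$)
$d{\left(v{\left(0,1 \right)} \right)} \left(-2\right) + a{\left(3 \right)} = \left(-12 - 0\right) \left(-2\right) + 0 = \left(-12 + 0\right) \left(-2\right) + 0 = \left(-12\right) \left(-2\right) + 0 = 24 + 0 = 24$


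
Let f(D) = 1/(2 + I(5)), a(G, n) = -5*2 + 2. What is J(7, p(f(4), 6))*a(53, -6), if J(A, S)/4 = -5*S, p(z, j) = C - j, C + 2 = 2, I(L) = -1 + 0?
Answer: -960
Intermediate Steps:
I(L) = -1
C = 0 (C = -2 + 2 = 0)
a(G, n) = -8 (a(G, n) = -10 + 2 = -8)
f(D) = 1 (f(D) = 1/(2 - 1) = 1/1 = 1)
p(z, j) = -j (p(z, j) = 0 - j = -j)
J(A, S) = -20*S (J(A, S) = 4*(-5*S) = -20*S)
J(7, p(f(4), 6))*a(53, -6) = -(-20)*6*(-8) = -20*(-6)*(-8) = 120*(-8) = -960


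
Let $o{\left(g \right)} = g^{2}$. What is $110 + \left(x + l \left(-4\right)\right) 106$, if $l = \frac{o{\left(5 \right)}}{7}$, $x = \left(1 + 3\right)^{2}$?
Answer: $\frac{2042}{7} \approx 291.71$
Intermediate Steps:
$x = 16$ ($x = 4^{2} = 16$)
$l = \frac{25}{7}$ ($l = \frac{5^{2}}{7} = 25 \cdot \frac{1}{7} = \frac{25}{7} \approx 3.5714$)
$110 + \left(x + l \left(-4\right)\right) 106 = 110 + \left(16 + \frac{25}{7} \left(-4\right)\right) 106 = 110 + \left(16 - \frac{100}{7}\right) 106 = 110 + \frac{12}{7} \cdot 106 = 110 + \frac{1272}{7} = \frac{2042}{7}$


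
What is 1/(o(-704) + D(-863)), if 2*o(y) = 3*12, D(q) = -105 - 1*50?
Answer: -1/137 ≈ -0.0072993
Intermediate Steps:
D(q) = -155 (D(q) = -105 - 50 = -155)
o(y) = 18 (o(y) = (3*12)/2 = (½)*36 = 18)
1/(o(-704) + D(-863)) = 1/(18 - 155) = 1/(-137) = -1/137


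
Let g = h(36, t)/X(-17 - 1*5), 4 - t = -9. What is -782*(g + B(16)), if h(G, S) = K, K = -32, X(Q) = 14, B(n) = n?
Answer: -75072/7 ≈ -10725.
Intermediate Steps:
t = 13 (t = 4 - 1*(-9) = 4 + 9 = 13)
h(G, S) = -32
g = -16/7 (g = -32/14 = -32*1/14 = -16/7 ≈ -2.2857)
-782*(g + B(16)) = -782*(-16/7 + 16) = -782*96/7 = -75072/7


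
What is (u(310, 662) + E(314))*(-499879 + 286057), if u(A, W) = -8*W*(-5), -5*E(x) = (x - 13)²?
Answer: -8937545778/5 ≈ -1.7875e+9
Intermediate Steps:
E(x) = -(-13 + x)²/5 (E(x) = -(x - 13)²/5 = -(-13 + x)²/5)
u(A, W) = 40*W
(u(310, 662) + E(314))*(-499879 + 286057) = (40*662 - (-13 + 314)²/5)*(-499879 + 286057) = (26480 - ⅕*301²)*(-213822) = (26480 - ⅕*90601)*(-213822) = (26480 - 90601/5)*(-213822) = (41799/5)*(-213822) = -8937545778/5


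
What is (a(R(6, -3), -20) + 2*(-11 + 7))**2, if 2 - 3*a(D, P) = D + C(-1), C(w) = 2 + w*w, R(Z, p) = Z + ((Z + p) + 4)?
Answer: 1444/9 ≈ 160.44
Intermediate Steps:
R(Z, p) = 4 + p + 2*Z (R(Z, p) = Z + (4 + Z + p) = 4 + p + 2*Z)
C(w) = 2 + w**2
a(D, P) = -1/3 - D/3 (a(D, P) = 2/3 - (D + (2 + (-1)**2))/3 = 2/3 - (D + (2 + 1))/3 = 2/3 - (D + 3)/3 = 2/3 - (3 + D)/3 = 2/3 + (-1 - D/3) = -1/3 - D/3)
(a(R(6, -3), -20) + 2*(-11 + 7))**2 = ((-1/3 - (4 - 3 + 2*6)/3) + 2*(-11 + 7))**2 = ((-1/3 - (4 - 3 + 12)/3) + 2*(-4))**2 = ((-1/3 - 1/3*13) - 8)**2 = ((-1/3 - 13/3) - 8)**2 = (-14/3 - 8)**2 = (-38/3)**2 = 1444/9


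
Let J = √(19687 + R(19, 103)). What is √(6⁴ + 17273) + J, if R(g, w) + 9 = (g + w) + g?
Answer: √18569 + √19819 ≈ 277.05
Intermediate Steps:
R(g, w) = -9 + w + 2*g (R(g, w) = -9 + ((g + w) + g) = -9 + (w + 2*g) = -9 + w + 2*g)
J = √19819 (J = √(19687 + (-9 + 103 + 2*19)) = √(19687 + (-9 + 103 + 38)) = √(19687 + 132) = √19819 ≈ 140.78)
√(6⁴ + 17273) + J = √(6⁴ + 17273) + √19819 = √(1296 + 17273) + √19819 = √18569 + √19819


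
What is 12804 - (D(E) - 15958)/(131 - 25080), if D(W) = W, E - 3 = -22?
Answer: 319431019/24949 ≈ 12803.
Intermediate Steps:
E = -19 (E = 3 - 22 = -19)
12804 - (D(E) - 15958)/(131 - 25080) = 12804 - (-19 - 15958)/(131 - 25080) = 12804 - (-15977)/(-24949) = 12804 - (-15977)*(-1)/24949 = 12804 - 1*15977/24949 = 12804 - 15977/24949 = 319431019/24949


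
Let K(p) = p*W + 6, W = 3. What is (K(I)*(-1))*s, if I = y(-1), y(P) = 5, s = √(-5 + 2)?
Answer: -21*I*√3 ≈ -36.373*I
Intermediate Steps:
s = I*√3 (s = √(-3) = I*√3 ≈ 1.732*I)
I = 5
K(p) = 6 + 3*p (K(p) = p*3 + 6 = 3*p + 6 = 6 + 3*p)
(K(I)*(-1))*s = ((6 + 3*5)*(-1))*(I*√3) = ((6 + 15)*(-1))*(I*√3) = (21*(-1))*(I*√3) = -21*I*√3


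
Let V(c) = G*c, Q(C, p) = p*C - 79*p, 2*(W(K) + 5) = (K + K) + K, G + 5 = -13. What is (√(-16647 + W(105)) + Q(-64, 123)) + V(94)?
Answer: -19281 + I*√65978/2 ≈ -19281.0 + 128.43*I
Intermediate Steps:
G = -18 (G = -5 - 13 = -18)
W(K) = -5 + 3*K/2 (W(K) = -5 + ((K + K) + K)/2 = -5 + (2*K + K)/2 = -5 + (3*K)/2 = -5 + 3*K/2)
Q(C, p) = -79*p + C*p (Q(C, p) = C*p - 79*p = -79*p + C*p)
V(c) = -18*c
(√(-16647 + W(105)) + Q(-64, 123)) + V(94) = (√(-16647 + (-5 + (3/2)*105)) + 123*(-79 - 64)) - 18*94 = (√(-16647 + (-5 + 315/2)) + 123*(-143)) - 1692 = (√(-16647 + 305/2) - 17589) - 1692 = (√(-32989/2) - 17589) - 1692 = (I*√65978/2 - 17589) - 1692 = (-17589 + I*√65978/2) - 1692 = -19281 + I*√65978/2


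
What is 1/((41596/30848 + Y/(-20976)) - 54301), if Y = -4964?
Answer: -10110432/548990542295 ≈ -1.8416e-5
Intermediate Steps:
1/((41596/30848 + Y/(-20976)) - 54301) = 1/((41596/30848 - 4964/(-20976)) - 54301) = 1/((41596*(1/30848) - 4964*(-1/20976)) - 54301) = 1/((10399/7712 + 1241/5244) - 54301) = 1/(16025737/10110432 - 54301) = 1/(-548990542295/10110432) = -10110432/548990542295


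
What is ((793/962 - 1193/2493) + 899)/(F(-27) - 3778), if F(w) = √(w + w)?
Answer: -313409862901/1316586970458 - 165913109*I*√6/877724646972 ≈ -0.23805 - 0.00046302*I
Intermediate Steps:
F(w) = √2*√w (F(w) = √(2*w) = √2*√w)
((793/962 - 1193/2493) + 899)/(F(-27) - 3778) = ((793/962 - 1193/2493) + 899)/(√2*√(-27) - 3778) = ((793*(1/962) - 1193*1/2493) + 899)/(√2*(3*I*√3) - 3778) = ((61/74 - 1193/2493) + 899)/(3*I*√6 - 3778) = (63791/184482 + 899)/(-3778 + 3*I*√6) = 165913109/(184482*(-3778 + 3*I*√6))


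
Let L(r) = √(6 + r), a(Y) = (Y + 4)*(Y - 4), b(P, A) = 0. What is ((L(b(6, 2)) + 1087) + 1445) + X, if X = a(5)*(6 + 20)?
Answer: 2766 + √6 ≈ 2768.4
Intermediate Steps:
a(Y) = (-4 + Y)*(4 + Y) (a(Y) = (4 + Y)*(-4 + Y) = (-4 + Y)*(4 + Y))
X = 234 (X = (-16 + 5²)*(6 + 20) = (-16 + 25)*26 = 9*26 = 234)
((L(b(6, 2)) + 1087) + 1445) + X = ((√(6 + 0) + 1087) + 1445) + 234 = ((√6 + 1087) + 1445) + 234 = ((1087 + √6) + 1445) + 234 = (2532 + √6) + 234 = 2766 + √6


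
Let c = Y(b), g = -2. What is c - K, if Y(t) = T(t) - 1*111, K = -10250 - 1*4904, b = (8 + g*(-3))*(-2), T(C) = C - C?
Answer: 15043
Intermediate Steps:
T(C) = 0
b = -28 (b = (8 - 2*(-3))*(-2) = (8 + 6)*(-2) = 14*(-2) = -28)
K = -15154 (K = -10250 - 4904 = -15154)
Y(t) = -111 (Y(t) = 0 - 1*111 = 0 - 111 = -111)
c = -111
c - K = -111 - 1*(-15154) = -111 + 15154 = 15043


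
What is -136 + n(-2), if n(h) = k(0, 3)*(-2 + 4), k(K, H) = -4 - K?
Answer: -144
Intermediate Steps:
n(h) = -8 (n(h) = (-4 - 1*0)*(-2 + 4) = (-4 + 0)*2 = -4*2 = -8)
-136 + n(-2) = -136 - 8 = -144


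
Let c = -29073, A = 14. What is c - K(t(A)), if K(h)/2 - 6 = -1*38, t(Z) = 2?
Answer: -29009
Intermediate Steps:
K(h) = -64 (K(h) = 12 + 2*(-1*38) = 12 + 2*(-38) = 12 - 76 = -64)
c - K(t(A)) = -29073 - 1*(-64) = -29073 + 64 = -29009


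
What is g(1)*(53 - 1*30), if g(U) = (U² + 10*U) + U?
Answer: 276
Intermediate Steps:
g(U) = U² + 11*U
g(1)*(53 - 1*30) = (1*(11 + 1))*(53 - 1*30) = (1*12)*(53 - 30) = 12*23 = 276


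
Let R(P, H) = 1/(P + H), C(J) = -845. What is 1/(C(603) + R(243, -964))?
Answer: -721/609246 ≈ -0.0011834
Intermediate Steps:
R(P, H) = 1/(H + P)
1/(C(603) + R(243, -964)) = 1/(-845 + 1/(-964 + 243)) = 1/(-845 + 1/(-721)) = 1/(-845 - 1/721) = 1/(-609246/721) = -721/609246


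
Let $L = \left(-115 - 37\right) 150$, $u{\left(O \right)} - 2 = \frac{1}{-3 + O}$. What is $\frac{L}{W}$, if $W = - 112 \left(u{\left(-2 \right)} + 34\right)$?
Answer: $\frac{7125}{1253} \approx 5.6864$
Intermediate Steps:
$u{\left(O \right)} = 2 + \frac{1}{-3 + O}$
$L = -22800$ ($L = \left(-152\right) 150 = -22800$)
$W = - \frac{20048}{5}$ ($W = - 112 \left(\frac{-5 + 2 \left(-2\right)}{-3 - 2} + 34\right) = - 112 \left(\frac{-5 - 4}{-5} + 34\right) = - 112 \left(\left(- \frac{1}{5}\right) \left(-9\right) + 34\right) = - 112 \left(\frac{9}{5} + 34\right) = \left(-112\right) \frac{179}{5} = - \frac{20048}{5} \approx -4009.6$)
$\frac{L}{W} = - \frac{22800}{- \frac{20048}{5}} = \left(-22800\right) \left(- \frac{5}{20048}\right) = \frac{7125}{1253}$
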